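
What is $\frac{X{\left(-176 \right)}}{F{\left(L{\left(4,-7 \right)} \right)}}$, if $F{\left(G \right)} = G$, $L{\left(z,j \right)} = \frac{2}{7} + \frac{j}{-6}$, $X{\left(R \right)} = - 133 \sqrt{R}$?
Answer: $- \frac{22344 i \sqrt{11}}{61} \approx - 1214.9 i$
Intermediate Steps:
$L{\left(z,j \right)} = \frac{2}{7} - \frac{j}{6}$ ($L{\left(z,j \right)} = 2 \cdot \frac{1}{7} + j \left(- \frac{1}{6}\right) = \frac{2}{7} - \frac{j}{6}$)
$\frac{X{\left(-176 \right)}}{F{\left(L{\left(4,-7 \right)} \right)}} = \frac{\left(-133\right) \sqrt{-176}}{\frac{2}{7} - - \frac{7}{6}} = \frac{\left(-133\right) 4 i \sqrt{11}}{\frac{2}{7} + \frac{7}{6}} = \frac{\left(-532\right) i \sqrt{11}}{\frac{61}{42}} = - 532 i \sqrt{11} \cdot \frac{42}{61} = - \frac{22344 i \sqrt{11}}{61}$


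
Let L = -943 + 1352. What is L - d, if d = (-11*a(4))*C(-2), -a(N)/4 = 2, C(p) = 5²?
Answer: -1791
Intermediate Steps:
C(p) = 25
a(N) = -8 (a(N) = -4*2 = -8)
d = 2200 (d = -11*(-8)*25 = 88*25 = 2200)
L = 409
L - d = 409 - 1*2200 = 409 - 2200 = -1791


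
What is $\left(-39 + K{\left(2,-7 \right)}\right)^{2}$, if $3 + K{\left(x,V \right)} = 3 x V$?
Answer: $7056$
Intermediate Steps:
$K{\left(x,V \right)} = -3 + 3 V x$ ($K{\left(x,V \right)} = -3 + 3 x V = -3 + 3 V x$)
$\left(-39 + K{\left(2,-7 \right)}\right)^{2} = \left(-39 + \left(-3 + 3 \left(-7\right) 2\right)\right)^{2} = \left(-39 - 45\right)^{2} = \left(-84\right)^{2} = 7056$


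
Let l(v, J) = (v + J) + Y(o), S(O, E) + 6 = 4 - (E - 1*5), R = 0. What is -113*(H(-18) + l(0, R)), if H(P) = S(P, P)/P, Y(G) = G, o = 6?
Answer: -3277/6 ≈ -546.17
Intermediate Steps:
S(O, E) = 3 - E (S(O, E) = -6 + (4 - (E - 1*5)) = -6 + (4 - (E - 5)) = -6 + (4 - (-5 + E)) = -6 + (4 + (5 - E)) = -6 + (9 - E) = 3 - E)
l(v, J) = 6 + J + v (l(v, J) = (v + J) + 6 = (J + v) + 6 = 6 + J + v)
H(P) = (3 - P)/P
-113*(H(-18) + l(0, R)) = -113*((3 - 1*(-18))/(-18) + (6 + 0 + 0)) = -113*(-(3 + 18)/18 + 6) = -113*(-1/18*21 + 6) = -113*(-7/6 + 6) = -113*29/6 = -3277/6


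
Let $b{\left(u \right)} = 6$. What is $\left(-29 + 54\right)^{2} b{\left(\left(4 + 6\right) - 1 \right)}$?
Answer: $3750$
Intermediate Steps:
$\left(-29 + 54\right)^{2} b{\left(\left(4 + 6\right) - 1 \right)} = \left(-29 + 54\right)^{2} \cdot 6 = 25^{2} \cdot 6 = 625 \cdot 6 = 3750$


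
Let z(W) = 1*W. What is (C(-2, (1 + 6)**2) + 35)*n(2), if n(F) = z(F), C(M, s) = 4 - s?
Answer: -20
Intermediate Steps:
z(W) = W
n(F) = F
(C(-2, (1 + 6)**2) + 35)*n(2) = ((4 - (1 + 6)**2) + 35)*2 = ((4 - 1*7**2) + 35)*2 = ((4 - 1*49) + 35)*2 = ((4 - 49) + 35)*2 = (-45 + 35)*2 = -10*2 = -20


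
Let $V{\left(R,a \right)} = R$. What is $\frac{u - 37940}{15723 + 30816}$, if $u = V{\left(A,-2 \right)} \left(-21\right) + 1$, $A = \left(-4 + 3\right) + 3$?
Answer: $- \frac{37981}{46539} \approx -0.81611$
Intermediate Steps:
$A = 2$ ($A = -1 + 3 = 2$)
$u = -41$ ($u = 2 \left(-21\right) + 1 = -42 + 1 = -41$)
$\frac{u - 37940}{15723 + 30816} = \frac{-41 - 37940}{15723 + 30816} = - \frac{37981}{46539}$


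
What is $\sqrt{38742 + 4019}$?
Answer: $\sqrt{42761} \approx 206.79$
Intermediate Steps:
$\sqrt{38742 + 4019} = \sqrt{42761}$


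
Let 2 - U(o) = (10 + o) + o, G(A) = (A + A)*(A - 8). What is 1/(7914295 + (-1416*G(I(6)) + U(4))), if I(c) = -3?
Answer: 1/7820823 ≈ 1.2786e-7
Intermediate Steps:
G(A) = 2*A*(-8 + A) (G(A) = (2*A)*(-8 + A) = 2*A*(-8 + A))
U(o) = -8 - 2*o (U(o) = 2 - ((10 + o) + o) = 2 - (10 + 2*o) = 2 + (-10 - 2*o) = -8 - 2*o)
1/(7914295 + (-1416*G(I(6)) + U(4))) = 1/(7914295 + (-2832*(-3)*(-8 - 3) + (-8 - 2*4))) = 1/(7914295 + (-2832*(-3)*(-11) + (-8 - 8))) = 1/(7914295 + (-1416*66 - 16)) = 1/(7914295 + (-93456 - 16)) = 1/(7914295 - 93472) = 1/7820823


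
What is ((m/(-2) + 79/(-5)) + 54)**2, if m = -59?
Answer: 458329/100 ≈ 4583.3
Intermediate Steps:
((m/(-2) + 79/(-5)) + 54)**2 = ((-59/(-2) + 79/(-5)) + 54)**2 = ((-59*(-1/2) + 79*(-1/5)) + 54)**2 = ((59/2 - 79/5) + 54)**2 = (137/10 + 54)**2 = (677/10)**2 = 458329/100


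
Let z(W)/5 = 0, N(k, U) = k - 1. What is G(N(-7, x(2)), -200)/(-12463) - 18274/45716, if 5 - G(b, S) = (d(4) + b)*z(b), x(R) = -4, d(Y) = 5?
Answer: -10362611/25898114 ≈ -0.40013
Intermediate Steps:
N(k, U) = -1 + k
z(W) = 0 (z(W) = 5*0 = 0)
G(b, S) = 5 (G(b, S) = 5 - (5 + b)*0 = 5 - 1*0 = 5 + 0 = 5)
G(N(-7, x(2)), -200)/(-12463) - 18274/45716 = 5/(-12463) - 18274/45716 = 5*(-1/12463) - 18274*1/45716 = -5/12463 - 9137/22858 = -10362611/25898114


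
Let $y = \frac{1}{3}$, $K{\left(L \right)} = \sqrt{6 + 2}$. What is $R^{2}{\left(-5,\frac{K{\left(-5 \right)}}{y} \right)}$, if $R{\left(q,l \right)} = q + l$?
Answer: $97 - 60 \sqrt{2} \approx 12.147$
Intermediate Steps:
$K{\left(L \right)} = 2 \sqrt{2}$ ($K{\left(L \right)} = \sqrt{8} = 2 \sqrt{2}$)
$y = \frac{1}{3} \approx 0.33333$
$R{\left(q,l \right)} = l + q$
$R^{2}{\left(-5,\frac{K{\left(-5 \right)}}{y} \right)} = \left(2 \sqrt{2} \frac{1}{\frac{1}{3}} - 5\right)^{2} = \left(2 \sqrt{2} \cdot 3 - 5\right)^{2} = \left(6 \sqrt{2} - 5\right)^{2} = \left(-5 + 6 \sqrt{2}\right)^{2}$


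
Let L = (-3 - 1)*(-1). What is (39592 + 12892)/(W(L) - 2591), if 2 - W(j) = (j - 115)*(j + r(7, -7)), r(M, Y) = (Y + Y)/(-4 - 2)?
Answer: -26242/943 ≈ -27.828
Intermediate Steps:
L = 4 (L = -4*(-1) = 4)
r(M, Y) = -Y/3 (r(M, Y) = (2*Y)/(-6) = (2*Y)*(-⅙) = -Y/3)
W(j) = 2 - (-115 + j)*(7/3 + j) (W(j) = 2 - (j - 115)*(j - ⅓*(-7)) = 2 - (-115 + j)*(j + 7/3) = 2 - (-115 + j)*(7/3 + j))
(39592 + 12892)/(W(L) - 2591) = (39592 + 12892)/((811/3 - 1*4² + (338/3)*4) - 2591) = 52484/((811/3 - 1*16 + 1352/3) - 2591) = 52484/((811/3 - 16 + 1352/3) - 2591) = 52484/(705 - 2591) = 52484/(-1886) = 52484*(-1/1886) = -26242/943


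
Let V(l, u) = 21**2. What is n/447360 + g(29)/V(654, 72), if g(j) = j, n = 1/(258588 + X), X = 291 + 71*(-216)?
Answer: 351065610929/5338618427520 ≈ 0.065760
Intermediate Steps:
X = -15045 (X = 291 - 15336 = -15045)
V(l, u) = 441
n = 1/243543 (n = 1/(258588 - 15045) = 1/243543 ≈ 4.1060e-6)
n/447360 + g(29)/V(654, 72) = (1/243543)/447360 + 29/441 = (1/243543)*(1/447360) + 29*(1/441) = 1/108951396480 + 29/441 = 351065610929/5338618427520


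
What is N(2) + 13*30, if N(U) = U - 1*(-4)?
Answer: 396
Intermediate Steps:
N(U) = 4 + U (N(U) = U + 4 = 4 + U)
N(2) + 13*30 = (4 + 2) + 13*30 = 6 + 390 = 396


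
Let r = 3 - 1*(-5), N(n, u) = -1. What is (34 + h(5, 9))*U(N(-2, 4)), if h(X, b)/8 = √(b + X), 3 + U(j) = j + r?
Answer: 136 + 32*√14 ≈ 255.73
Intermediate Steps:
r = 8 (r = 3 + 5 = 8)
U(j) = 5 + j (U(j) = -3 + (j + 8) = -3 + (8 + j) = 5 + j)
h(X, b) = 8*√(X + b) (h(X, b) = 8*√(b + X) = 8*√(X + b))
(34 + h(5, 9))*U(N(-2, 4)) = (34 + 8*√(5 + 9))*(5 - 1) = (34 + 8*√14)*4 = 136 + 32*√14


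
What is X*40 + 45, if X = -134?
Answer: -5315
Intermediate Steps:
X*40 + 45 = -134*40 + 45 = -5360 + 45 = -5315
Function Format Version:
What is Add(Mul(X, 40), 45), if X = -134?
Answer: -5315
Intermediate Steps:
Add(Mul(X, 40), 45) = Add(Mul(-134, 40), 45) = Add(-5360, 45) = -5315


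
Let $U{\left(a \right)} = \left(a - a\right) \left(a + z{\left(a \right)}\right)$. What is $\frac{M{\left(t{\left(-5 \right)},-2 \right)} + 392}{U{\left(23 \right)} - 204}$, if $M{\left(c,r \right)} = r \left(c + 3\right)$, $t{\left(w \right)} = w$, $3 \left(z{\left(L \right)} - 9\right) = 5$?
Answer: $- \frac{33}{17} \approx -1.9412$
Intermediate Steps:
$z{\left(L \right)} = \frac{32}{3}$ ($z{\left(L \right)} = 9 + \frac{1}{3} \cdot 5 = 9 + \frac{5}{3} = \frac{32}{3}$)
$M{\left(c,r \right)} = r \left(3 + c\right)$
$U{\left(a \right)} = 0$ ($U{\left(a \right)} = \left(a - a\right) \left(a + \frac{32}{3}\right) = 0 \left(\frac{32}{3} + a\right) = 0$)
$\frac{M{\left(t{\left(-5 \right)},-2 \right)} + 392}{U{\left(23 \right)} - 204} = \frac{- 2 \left(3 - 5\right) + 392}{0 - 204} = \frac{\left(-2\right) \left(-2\right) + 392}{-204} = \left(4 + 392\right) \left(- \frac{1}{204}\right) = 396 \left(- \frac{1}{204}\right) = - \frac{33}{17}$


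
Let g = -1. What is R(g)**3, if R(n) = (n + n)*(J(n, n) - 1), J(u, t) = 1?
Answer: 0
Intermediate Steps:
R(n) = 0 (R(n) = (n + n)*(1 - 1) = (2*n)*0 = 0)
R(g)**3 = 0**3 = 0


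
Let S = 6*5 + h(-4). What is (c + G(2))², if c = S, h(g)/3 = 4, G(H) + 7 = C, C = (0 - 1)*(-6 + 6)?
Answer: 1225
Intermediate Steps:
C = 0 (C = -1*0 = 0)
G(H) = -7 (G(H) = -7 + 0 = -7)
h(g) = 12 (h(g) = 3*4 = 12)
S = 42 (S = 6*5 + 12 = 30 + 12 = 42)
c = 42
(c + G(2))² = (42 - 7)² = 35² = 1225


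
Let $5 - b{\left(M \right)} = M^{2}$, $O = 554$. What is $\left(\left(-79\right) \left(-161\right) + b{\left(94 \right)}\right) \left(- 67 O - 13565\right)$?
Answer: $-197055504$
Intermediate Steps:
$b{\left(M \right)} = 5 - M^{2}$
$\left(\left(-79\right) \left(-161\right) + b{\left(94 \right)}\right) \left(- 67 O - 13565\right) = \left(\left(-79\right) \left(-161\right) + \left(5 - 94^{2}\right)\right) \left(\left(-67\right) 554 - 13565\right) = \left(12719 + \left(5 - 8836\right)\right) \left(-37118 - 13565\right) = \left(12719 + \left(5 - 8836\right)\right) \left(-50683\right) = \left(12719 - 8831\right) \left(-50683\right) = 3888 \left(-50683\right) = -197055504$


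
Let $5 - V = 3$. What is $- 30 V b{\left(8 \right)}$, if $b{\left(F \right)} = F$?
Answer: $-480$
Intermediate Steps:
$V = 2$ ($V = 5 - 3 = 2$)
$- 30 V b{\left(8 \right)} = \left(-30\right) 2 \cdot 8 = \left(-60\right) 8 = -480$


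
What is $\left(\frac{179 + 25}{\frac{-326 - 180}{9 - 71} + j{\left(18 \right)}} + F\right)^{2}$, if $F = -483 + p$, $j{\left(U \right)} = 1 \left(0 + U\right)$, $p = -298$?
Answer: $\frac{393213022489}{657721} \approx 5.9784 \cdot 10^{5}$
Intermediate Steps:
$j{\left(U \right)} = U$ ($j{\left(U \right)} = 1 U = U$)
$F = -781$ ($F = -483 - 298 = -781$)
$\left(\frac{179 + 25}{\frac{-326 - 180}{9 - 71} + j{\left(18 \right)}} + F\right)^{2} = \left(\frac{179 + 25}{\frac{-326 - 180}{9 - 71} + 18} - 781\right)^{2} = \left(\frac{204}{- \frac{506}{-62} + 18} - 781\right)^{2} = \left(\frac{204}{\left(-506\right) \left(- \frac{1}{62}\right) + 18} - 781\right)^{2} = \left(\frac{204}{\frac{253}{31} + 18} - 781\right)^{2} = \left(\frac{204}{\frac{811}{31}} - 781\right)^{2} = \left(204 \cdot \frac{31}{811} - 781\right)^{2} = \left(\frac{6324}{811} - 781\right)^{2} = \left(- \frac{627067}{811}\right)^{2} = \frac{393213022489}{657721}$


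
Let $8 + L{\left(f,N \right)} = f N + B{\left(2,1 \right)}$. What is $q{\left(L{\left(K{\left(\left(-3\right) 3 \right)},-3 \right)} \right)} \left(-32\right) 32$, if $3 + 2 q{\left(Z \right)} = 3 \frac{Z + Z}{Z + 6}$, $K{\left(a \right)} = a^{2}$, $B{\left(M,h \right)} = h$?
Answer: $- \frac{98304}{61} \approx -1611.5$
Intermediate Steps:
$L{\left(f,N \right)} = -7 + N f$ ($L{\left(f,N \right)} = -8 + \left(f N + 1\right) = -8 + \left(N f + 1\right) = -8 + \left(1 + N f\right) = -7 + N f$)
$q{\left(Z \right)} = - \frac{3}{2} + \frac{3 Z}{6 + Z}$ ($q{\left(Z \right)} = - \frac{3}{2} + \frac{3 \frac{Z + Z}{Z + 6}}{2} = - \frac{3}{2} + \frac{3 \frac{2 Z}{6 + Z}}{2} = - \frac{3}{2} + \frac{6 Z \frac{1}{6 + Z}}{2} = - \frac{3}{2} + \frac{3 Z}{6 + Z}$)
$q{\left(L{\left(K{\left(\left(-3\right) 3 \right)},-3 \right)} \right)} \left(-32\right) 32 = \frac{3 \left(-6 - \left(7 + 3 \left(\left(-3\right) 3\right)^{2}\right)\right)}{2 \left(6 - \left(7 + 3 \left(\left(-3\right) 3\right)^{2}\right)\right)} \left(-32\right) 32 = \frac{3 \left(-6 - \left(7 + 3 \left(-9\right)^{2}\right)\right)}{2 \left(6 - \left(7 + 3 \left(-9\right)^{2}\right)\right)} \left(-32\right) 32 = \frac{3 \left(-6 - 250\right)}{2 \left(6 - 250\right)} \left(-32\right) 32 = \frac{3}{2} \frac{1}{-244} \left(-256\right) \left(-32\right) 32 = \frac{3}{2} \left(- \frac{1}{244}\right) \left(-256\right) \left(-32\right) 32 = \frac{96}{61} \left(-32\right) 32 = \left(- \frac{3072}{61}\right) 32 = - \frac{98304}{61}$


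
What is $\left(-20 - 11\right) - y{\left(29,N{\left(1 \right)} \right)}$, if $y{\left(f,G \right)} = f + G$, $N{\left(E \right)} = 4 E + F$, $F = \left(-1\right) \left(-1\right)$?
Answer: $-65$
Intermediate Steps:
$F = 1$
$N{\left(E \right)} = 1 + 4 E$ ($N{\left(E \right)} = 4 E + 1 = 1 + 4 E$)
$y{\left(f,G \right)} = G + f$
$\left(-20 - 11\right) - y{\left(29,N{\left(1 \right)} \right)} = \left(-20 - 11\right) - \left(\left(1 + 4 \cdot 1\right) + 29\right) = \left(-20 - 11\right) - \left(\left(1 + 4\right) + 29\right) = -31 - \left(5 + 29\right) = -31 - 34 = -65$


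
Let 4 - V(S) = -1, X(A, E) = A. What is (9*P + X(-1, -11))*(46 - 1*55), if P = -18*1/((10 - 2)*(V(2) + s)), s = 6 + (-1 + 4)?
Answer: 1233/56 ≈ 22.018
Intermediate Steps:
s = 9 (s = 6 + 3 = 9)
V(S) = 5 (V(S) = 4 - 1*(-1) = 4 + 1 = 5)
P = -9/56 (P = -18*1/((5 + 9)*(10 - 2)) = -18/(8*14) = -18/112 = -18*1/112 = -9/56 ≈ -0.16071)
(9*P + X(-1, -11))*(46 - 1*55) = (9*(-9/56) - 1)*(46 - 1*55) = (-81/56 - 1)*(46 - 55) = -137/56*(-9) = 1233/56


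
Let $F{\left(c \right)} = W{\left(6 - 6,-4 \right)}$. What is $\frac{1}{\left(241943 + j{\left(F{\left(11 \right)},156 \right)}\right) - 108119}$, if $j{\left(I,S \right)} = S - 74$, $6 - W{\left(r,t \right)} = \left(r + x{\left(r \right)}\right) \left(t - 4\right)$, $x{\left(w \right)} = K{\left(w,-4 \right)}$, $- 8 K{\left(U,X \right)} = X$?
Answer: $\frac{1}{133906} \approx 7.4679 \cdot 10^{-6}$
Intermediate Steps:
$K{\left(U,X \right)} = - \frac{X}{8}$
$x{\left(w \right)} = \frac{1}{2}$ ($x{\left(w \right)} = \left(- \frac{1}{8}\right) \left(-4\right) = \frac{1}{2}$)
$W{\left(r,t \right)} = 6 - \left(\frac{1}{2} + r\right) \left(-4 + t\right)$ ($W{\left(r,t \right)} = 6 - \left(r + \frac{1}{2}\right) \left(t - 4\right) = 6 - \left(\frac{1}{2} + r\right) \left(-4 + t\right)$)
$F{\left(c \right)} = 10$ ($F{\left(c \right)} = 8 + 4 \left(6 - 6\right) - -2 - \left(6 - 6\right) \left(-4\right) = 8 + 4 \left(6 - 6\right) + 2 - \left(6 - 6\right) \left(-4\right) = 8 + 4 \cdot 0 + 2 - 0 \left(-4\right) = 8 + 0 + 2 + 0 = 10$)
$j{\left(I,S \right)} = -74 + S$ ($j{\left(I,S \right)} = S - 74 = -74 + S$)
$\frac{1}{\left(241943 + j{\left(F{\left(11 \right)},156 \right)}\right) - 108119} = \frac{1}{\left(241943 + \left(-74 + 156\right)\right) - 108119} = \frac{1}{\left(241943 + 82\right) - 108119} = \frac{1}{242025 - 108119} = \frac{1}{133906}$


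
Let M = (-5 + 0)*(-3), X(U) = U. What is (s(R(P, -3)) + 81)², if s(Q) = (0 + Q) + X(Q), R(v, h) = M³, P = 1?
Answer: 46662561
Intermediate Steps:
M = 15 (M = -5*(-3) = 15)
R(v, h) = 3375 (R(v, h) = 15³ = 3375)
s(Q) = 2*Q (s(Q) = (0 + Q) + Q = Q + Q = 2*Q)
(s(R(P, -3)) + 81)² = (2*3375 + 81)² = (6750 + 81)² = 6831² = 46662561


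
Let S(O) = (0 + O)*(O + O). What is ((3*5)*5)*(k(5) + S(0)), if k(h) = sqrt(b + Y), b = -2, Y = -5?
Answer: 75*I*sqrt(7) ≈ 198.43*I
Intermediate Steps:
S(O) = 2*O**2 (S(O) = O*(2*O) = 2*O**2)
k(h) = I*sqrt(7) (k(h) = sqrt(-2 - 5) = sqrt(-7) = I*sqrt(7))
((3*5)*5)*(k(5) + S(0)) = ((3*5)*5)*(I*sqrt(7) + 2*0**2) = (15*5)*(I*sqrt(7) + 2*0) = 75*(I*sqrt(7) + 0) = 75*(I*sqrt(7)) = 75*I*sqrt(7)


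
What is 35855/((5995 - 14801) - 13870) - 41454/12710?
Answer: -697863977/144105980 ≈ -4.8427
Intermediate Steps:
35855/((5995 - 14801) - 13870) - 41454/12710 = 35855/(-8806 - 13870) - 41454*1/12710 = 35855/(-22676) - 20727/6355 = 35855*(-1/22676) - 20727/6355 = -35855/22676 - 20727/6355 = -697863977/144105980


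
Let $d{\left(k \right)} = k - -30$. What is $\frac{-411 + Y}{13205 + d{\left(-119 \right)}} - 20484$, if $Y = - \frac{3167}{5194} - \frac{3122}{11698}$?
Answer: $- \frac{8162071738976447}{398460223896} \approx -20484.0$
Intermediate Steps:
$d{\left(k \right)} = 30 + k$ ($d{\left(k \right)} = k + 30 = 30 + k$)
$Y = - \frac{26631617}{30379706}$ ($Y = \left(-3167\right) \frac{1}{5194} - \frac{1561}{5849} = - \frac{3167}{5194} - \frac{1561}{5849} = - \frac{26631617}{30379706} \approx -0.87663$)
$\frac{-411 + Y}{13205 + d{\left(-119 \right)}} - 20484 = \frac{-411 - \frac{26631617}{30379706}}{13205 + \left(30 - 119\right)} - 20484 = - \frac{12512690783}{30379706 \left(13205 - 89\right)} - 20484 = - \frac{12512690783}{30379706 \cdot 13116} - 20484 = \left(- \frac{12512690783}{30379706}\right) \frac{1}{13116} - 20484 = - \frac{12512690783}{398460223896} - 20484 = - \frac{8162071738976447}{398460223896}$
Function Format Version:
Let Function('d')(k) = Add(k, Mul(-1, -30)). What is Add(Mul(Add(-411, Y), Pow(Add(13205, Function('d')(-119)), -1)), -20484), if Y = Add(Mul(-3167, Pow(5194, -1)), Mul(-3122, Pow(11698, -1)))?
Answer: Rational(-8162071738976447, 398460223896) ≈ -20484.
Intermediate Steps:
Function('d')(k) = Add(30, k) (Function('d')(k) = Add(k, 30) = Add(30, k))
Y = Rational(-26631617, 30379706) (Y = Add(Mul(-3167, Rational(1, 5194)), Mul(-3122, Rational(1, 11698))) = Add(Rational(-3167, 5194), Rational(-1561, 5849)) = Rational(-26631617, 30379706) ≈ -0.87663)
Add(Mul(Add(-411, Y), Pow(Add(13205, Function('d')(-119)), -1)), -20484) = Add(Mul(Add(-411, Rational(-26631617, 30379706)), Pow(Add(13205, Add(30, -119)), -1)), -20484) = Add(Mul(Rational(-12512690783, 30379706), Pow(Add(13205, -89), -1)), -20484) = Add(Mul(Rational(-12512690783, 30379706), Pow(13116, -1)), -20484) = Add(Mul(Rational(-12512690783, 30379706), Rational(1, 13116)), -20484) = Add(Rational(-12512690783, 398460223896), -20484) = Rational(-8162071738976447, 398460223896)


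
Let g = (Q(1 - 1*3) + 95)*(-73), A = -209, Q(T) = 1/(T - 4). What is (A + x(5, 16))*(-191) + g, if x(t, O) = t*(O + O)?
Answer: 14617/6 ≈ 2436.2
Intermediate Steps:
x(t, O) = 2*O*t (x(t, O) = t*(2*O) = 2*O*t)
Q(T) = 1/(-4 + T)
g = -41537/6 (g = (1/(-4 + (1 - 1*3)) + 95)*(-73) = (1/(-4 + (1 - 3)) + 95)*(-73) = (1/(-4 - 2) + 95)*(-73) = (1/(-6) + 95)*(-73) = (-1/6 + 95)*(-73) = (569/6)*(-73) = -41537/6 ≈ -6922.8)
(A + x(5, 16))*(-191) + g = (-209 + 2*16*5)*(-191) - 41537/6 = (-209 + 160)*(-191) - 41537/6 = -49*(-191) - 41537/6 = 9359 - 41537/6 = 14617/6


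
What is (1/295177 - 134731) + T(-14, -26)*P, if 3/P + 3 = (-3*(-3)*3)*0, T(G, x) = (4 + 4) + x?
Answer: -39764179200/295177 ≈ -1.3471e+5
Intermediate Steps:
T(G, x) = 8 + x
P = -1 (P = 3/(-3 + (-3*(-3)*3)*0) = 3/(-3 + (9*3)*0) = 3/(-3 + 27*0) = 3/(-3 + 0) = 3/(-3) = 3*(-1/3) = -1)
(1/295177 - 134731) + T(-14, -26)*P = (1/295177 - 134731) + (8 - 26)*(-1) = (1/295177 - 134731) - 18*(-1) = -39769492386/295177 + 18 = -39764179200/295177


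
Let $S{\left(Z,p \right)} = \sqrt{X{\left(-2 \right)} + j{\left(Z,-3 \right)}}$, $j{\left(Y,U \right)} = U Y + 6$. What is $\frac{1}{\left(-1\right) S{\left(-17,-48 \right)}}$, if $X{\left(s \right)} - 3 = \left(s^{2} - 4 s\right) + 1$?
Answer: $- \frac{\sqrt{73}}{73} \approx -0.11704$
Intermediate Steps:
$j{\left(Y,U \right)} = 6 + U Y$
$X{\left(s \right)} = 4 + s^{2} - 4 s$ ($X{\left(s \right)} = 3 + \left(\left(s^{2} - 4 s\right) + 1\right) = 3 + \left(1 + s^{2} - 4 s\right) = 4 + s^{2} - 4 s$)
$S{\left(Z,p \right)} = \sqrt{22 - 3 Z}$ ($S{\left(Z,p \right)} = \sqrt{\left(4 + \left(-2\right)^{2} - -8\right) - \left(-6 + 3 Z\right)} = \sqrt{\left(4 + 4 + 8\right) - \left(-6 + 3 Z\right)} = \sqrt{16 - \left(-6 + 3 Z\right)} = \sqrt{22 - 3 Z}$)
$\frac{1}{\left(-1\right) S{\left(-17,-48 \right)}} = \frac{1}{\left(-1\right) \sqrt{22 - -51}} = \frac{1}{\left(-1\right) \sqrt{22 + 51}} = \frac{1}{\left(-1\right) \sqrt{73}} = - \frac{\sqrt{73}}{73}$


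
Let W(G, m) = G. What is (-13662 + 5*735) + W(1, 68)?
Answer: -9986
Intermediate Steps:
(-13662 + 5*735) + W(1, 68) = (-13662 + 5*735) + 1 = (-13662 + 3675) + 1 = -9987 + 1 = -9986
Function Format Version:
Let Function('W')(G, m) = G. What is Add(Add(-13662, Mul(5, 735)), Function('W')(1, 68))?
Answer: -9986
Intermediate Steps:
Add(Add(-13662, Mul(5, 735)), Function('W')(1, 68)) = Add(Add(-13662, Mul(5, 735)), 1) = Add(Add(-13662, 3675), 1) = Add(-9987, 1) = -9986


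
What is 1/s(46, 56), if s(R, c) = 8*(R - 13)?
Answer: 1/264 ≈ 0.0037879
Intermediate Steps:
s(R, c) = -104 + 8*R (s(R, c) = 8*(-13 + R) = -104 + 8*R)
1/s(46, 56) = 1/(-104 + 8*46) = 1/(-104 + 368) = 1/264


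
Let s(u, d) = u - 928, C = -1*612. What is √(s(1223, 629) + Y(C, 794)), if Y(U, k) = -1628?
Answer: I*√1333 ≈ 36.51*I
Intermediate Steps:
C = -612
s(u, d) = -928 + u
√(s(1223, 629) + Y(C, 794)) = √((-928 + 1223) - 1628) = √(295 - 1628) = √(-1333) = I*√1333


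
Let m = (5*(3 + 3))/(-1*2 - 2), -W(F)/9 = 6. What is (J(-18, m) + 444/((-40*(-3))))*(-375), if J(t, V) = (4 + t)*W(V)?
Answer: -569775/2 ≈ -2.8489e+5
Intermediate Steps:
W(F) = -54 (W(F) = -9*6 = -54)
m = -15/2 (m = (5*6)/(-2 - 2) = 30/(-4) = 30*(-¼) = -15/2 ≈ -7.5000)
J(t, V) = -216 - 54*t (J(t, V) = (4 + t)*(-54) = -216 - 54*t)
(J(-18, m) + 444/((-40*(-3))))*(-375) = ((-216 - 54*(-18)) + 444/((-40*(-3))))*(-375) = ((-216 + 972) + 444/120)*(-375) = (756 + 444*(1/120))*(-375) = (756 + 37/10)*(-375) = (7597/10)*(-375) = -569775/2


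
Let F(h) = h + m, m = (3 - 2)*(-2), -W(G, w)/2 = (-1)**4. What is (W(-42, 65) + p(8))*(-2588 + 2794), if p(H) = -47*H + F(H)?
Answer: -76632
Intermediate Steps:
W(G, w) = -2 (W(G, w) = -2*(-1)**4 = -2*1 = -2)
m = -2 (m = 1*(-2) = -2)
F(h) = -2 + h (F(h) = h - 2 = -2 + h)
p(H) = -2 - 46*H (p(H) = -47*H + (-2 + H) = -2 - 46*H)
(W(-42, 65) + p(8))*(-2588 + 2794) = (-2 + (-2 - 46*8))*(-2588 + 2794) = (-2 + (-2 - 368))*206 = (-2 - 370)*206 = -372*206 = -76632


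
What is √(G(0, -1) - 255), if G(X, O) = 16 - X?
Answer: I*√239 ≈ 15.46*I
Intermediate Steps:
√(G(0, -1) - 255) = √((16 - 1*0) - 255) = √((16 + 0) - 255) = √(16 - 255) = √(-239) = I*√239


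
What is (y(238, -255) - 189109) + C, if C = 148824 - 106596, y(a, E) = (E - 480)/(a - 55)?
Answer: -8959986/61 ≈ -1.4689e+5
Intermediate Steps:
y(a, E) = (-480 + E)/(-55 + a)
C = 42228
(y(238, -255) - 189109) + C = ((-480 - 255)/(-55 + 238) - 189109) + 42228 = (-735/183 - 189109) + 42228 = ((1/183)*(-735) - 189109) + 42228 = (-245/61 - 189109) + 42228 = -11535894/61 + 42228 = -8959986/61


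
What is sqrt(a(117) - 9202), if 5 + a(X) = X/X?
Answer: I*sqrt(9206) ≈ 95.948*I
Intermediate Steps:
a(X) = -4 (a(X) = -5 + X/X = -5 + 1 = -4)
sqrt(a(117) - 9202) = sqrt(-4 - 9202) = sqrt(-9206) = I*sqrt(9206)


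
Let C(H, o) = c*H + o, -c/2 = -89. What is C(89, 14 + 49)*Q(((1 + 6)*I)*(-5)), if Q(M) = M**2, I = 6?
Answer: 701410500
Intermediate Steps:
c = 178 (c = -2*(-89) = 178)
C(H, o) = o + 178*H (C(H, o) = 178*H + o = o + 178*H)
C(89, 14 + 49)*Q(((1 + 6)*I)*(-5)) = ((14 + 49) + 178*89)*(((1 + 6)*6)*(-5))**2 = (63 + 15842)*((7*6)*(-5))**2 = 15905*(42*(-5))**2 = 15905*(-210)**2 = 15905*44100 = 701410500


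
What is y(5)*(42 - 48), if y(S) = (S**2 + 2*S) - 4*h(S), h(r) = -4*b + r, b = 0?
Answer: -90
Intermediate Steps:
h(r) = r (h(r) = -4*0 + r = 0 + r = r)
y(S) = S**2 - 2*S (y(S) = (S**2 + 2*S) - 4*S = S**2 - 2*S)
y(5)*(42 - 48) = (5*(-2 + 5))*(42 - 48) = (5*3)*(-6) = 15*(-6) = -90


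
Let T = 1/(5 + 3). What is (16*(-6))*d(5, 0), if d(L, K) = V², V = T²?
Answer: -3/128 ≈ -0.023438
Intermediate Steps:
T = ⅛ (T = 1/8 = ⅛ ≈ 0.12500)
V = 1/64 (V = (⅛)² = 1/64 ≈ 0.015625)
d(L, K) = 1/4096 (d(L, K) = (1/64)² = 1/4096)
(16*(-6))*d(5, 0) = (16*(-6))*(1/4096) = -96*1/4096 = -3/128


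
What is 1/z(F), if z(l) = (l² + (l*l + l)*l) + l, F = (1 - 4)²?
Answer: 1/900 ≈ 0.0011111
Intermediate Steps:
F = 9 (F = (-3)² = 9)
z(l) = l + l² + l*(l + l²) (z(l) = (l² + (l² + l)*l) + l = (l² + (l + l²)*l) + l = (l² + l*(l + l²)) + l = l + l² + l*(l + l²))
1/z(F) = 1/(9*(1 + 9² + 2*9)) = 1/(9*(1 + 81 + 18)) = 1/(9*100) = 1/900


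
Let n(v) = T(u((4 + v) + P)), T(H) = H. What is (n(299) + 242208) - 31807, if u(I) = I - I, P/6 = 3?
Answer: 210401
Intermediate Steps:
P = 18 (P = 6*3 = 18)
u(I) = 0
n(v) = 0
(n(299) + 242208) - 31807 = (0 + 242208) - 31807 = 242208 - 31807 = 210401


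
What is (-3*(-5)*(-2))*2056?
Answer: -61680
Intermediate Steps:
(-3*(-5)*(-2))*2056 = (15*(-2))*2056 = -30*2056 = -61680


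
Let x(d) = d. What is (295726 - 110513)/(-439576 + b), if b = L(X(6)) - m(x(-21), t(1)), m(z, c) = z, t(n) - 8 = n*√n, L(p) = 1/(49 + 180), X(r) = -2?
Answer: -42413777/100658094 ≈ -0.42136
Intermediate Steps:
L(p) = 1/229
t(n) = 8 + n^(3/2) (t(n) = 8 + n*√n = 8 + n^(3/2))
b = 4810/229 (b = 1/229 - 1*(-21) = 1/229 + 21 = 4810/229 ≈ 21.004)
(295726 - 110513)/(-439576 + b) = (295726 - 110513)/(-439576 + 4810/229) = 185213/(-100658094/229) = 185213*(-229/100658094) = -42413777/100658094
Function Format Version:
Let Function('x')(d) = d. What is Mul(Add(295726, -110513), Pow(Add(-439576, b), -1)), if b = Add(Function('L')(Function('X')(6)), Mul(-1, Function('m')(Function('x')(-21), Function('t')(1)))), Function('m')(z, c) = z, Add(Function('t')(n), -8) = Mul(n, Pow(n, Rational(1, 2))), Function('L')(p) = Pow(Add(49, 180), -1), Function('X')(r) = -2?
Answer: Rational(-42413777, 100658094) ≈ -0.42136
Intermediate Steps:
Function('L')(p) = Rational(1, 229) (Function('L')(p) = Pow(229, -1) = Rational(1, 229))
Function('t')(n) = Add(8, Pow(n, Rational(3, 2))) (Function('t')(n) = Add(8, Mul(n, Pow(n, Rational(1, 2)))) = Add(8, Pow(n, Rational(3, 2))))
b = Rational(4810, 229) (b = Add(Rational(1, 229), Mul(-1, -21)) = Add(Rational(1, 229), 21) = Rational(4810, 229) ≈ 21.004)
Mul(Add(295726, -110513), Pow(Add(-439576, b), -1)) = Mul(Add(295726, -110513), Pow(Add(-439576, Rational(4810, 229)), -1)) = Mul(185213, Pow(Rational(-100658094, 229), -1)) = Mul(185213, Rational(-229, 100658094)) = Rational(-42413777, 100658094)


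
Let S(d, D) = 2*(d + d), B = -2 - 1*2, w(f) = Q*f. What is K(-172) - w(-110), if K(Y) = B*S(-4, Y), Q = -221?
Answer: -24246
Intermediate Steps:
w(f) = -221*f
B = -4 (B = -2 - 2 = -4)
S(d, D) = 4*d (S(d, D) = 2*(2*d) = 4*d)
K(Y) = 64 (K(Y) = -16*(-4) = -4*(-16) = 64)
K(-172) - w(-110) = 64 - (-221)*(-110) = 64 - 1*24310 = 64 - 24310 = -24246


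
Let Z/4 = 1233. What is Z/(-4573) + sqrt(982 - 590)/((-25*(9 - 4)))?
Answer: -4932/4573 - 14*sqrt(2)/125 ≈ -1.2369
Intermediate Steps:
Z = 4932 (Z = 4*1233 = 4932)
Z/(-4573) + sqrt(982 - 590)/((-25*(9 - 4))) = 4932/(-4573) + sqrt(982 - 590)/((-25*(9 - 4))) = 4932*(-1/4573) + sqrt(392)/((-25*5)) = -4932/4573 + (14*sqrt(2))/(-125) = -4932/4573 + (14*sqrt(2))*(-1/125) = -4932/4573 - 14*sqrt(2)/125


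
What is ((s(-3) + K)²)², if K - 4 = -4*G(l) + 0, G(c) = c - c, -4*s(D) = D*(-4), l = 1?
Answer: 1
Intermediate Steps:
s(D) = D (s(D) = -D*(-4)/4 = -(-1)*D = D)
G(c) = 0
K = 4 (K = 4 + (-4*0 + 0) = 4 + (0 + 0) = 4 + 0 = 4)
((s(-3) + K)²)² = ((-3 + 4)²)² = (1²)² = 1² = 1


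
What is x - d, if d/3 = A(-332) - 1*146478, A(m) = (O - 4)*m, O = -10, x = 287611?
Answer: 713101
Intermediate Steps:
A(m) = -14*m (A(m) = (-10 - 4)*m = -14*m)
d = -425490 (d = 3*(-14*(-332) - 1*146478) = 3*(4648 - 146478) = 3*(-141830) = -425490)
x - d = 287611 - 1*(-425490) = 287611 + 425490 = 713101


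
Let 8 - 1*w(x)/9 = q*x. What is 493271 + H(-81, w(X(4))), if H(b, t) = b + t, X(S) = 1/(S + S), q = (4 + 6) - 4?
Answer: 1973021/4 ≈ 4.9326e+5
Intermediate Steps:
q = 6 (q = 10 - 4 = 6)
X(S) = 1/(2*S)
w(x) = 72 - 54*x
493271 + H(-81, w(X(4))) = 493271 + (-81 + (72 - 27/4)) = 493271 + (-81 + 261/4) = 493271 - 63/4 = 1973021/4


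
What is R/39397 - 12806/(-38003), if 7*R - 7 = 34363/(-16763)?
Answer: 8457685419828/25097633853733 ≈ 0.33699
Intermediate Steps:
R = 11854/16763 (R = 1 + (34363/(-16763))/7 = 1 + (34363*(-1/16763))/7 = 1 + (⅐)*(-34363/16763) = 1 - 4909/16763 = 11854/16763 ≈ 0.70715)
R/39397 - 12806/(-38003) = (11854/16763)/39397 - 12806/(-38003) = (11854/16763)*(1/39397) - 12806*(-1/38003) = 11854/660411911 + 12806/38003 = 8457685419828/25097633853733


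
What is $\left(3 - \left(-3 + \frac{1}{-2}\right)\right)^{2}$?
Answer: $\frac{169}{4} \approx 42.25$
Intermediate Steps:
$\left(3 - \left(-3 + \frac{1}{-2}\right)\right)^{2} = \left(3 - \left(-3 - \frac{1}{2}\right)\right)^{2} = \left(3 - - \frac{7}{2}\right)^{2} = \left(3 + \frac{7}{2}\right)^{2} = \left(\frac{13}{2}\right)^{2} = \frac{169}{4}$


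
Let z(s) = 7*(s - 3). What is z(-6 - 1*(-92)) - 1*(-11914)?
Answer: 12495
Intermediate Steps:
z(s) = -21 + 7*s (z(s) = 7*(-3 + s) = -21 + 7*s)
z(-6 - 1*(-92)) - 1*(-11914) = (-21 + 7*(-6 - 1*(-92))) - 1*(-11914) = (-21 + 7*(-6 + 92)) + 11914 = (-21 + 7*86) + 11914 = (-21 + 602) + 11914 = 581 + 11914 = 12495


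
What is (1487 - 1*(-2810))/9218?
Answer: 4297/9218 ≈ 0.46615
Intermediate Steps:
(1487 - 1*(-2810))/9218 = (1487 + 2810)*(1/9218) = 4297*(1/9218) = 4297/9218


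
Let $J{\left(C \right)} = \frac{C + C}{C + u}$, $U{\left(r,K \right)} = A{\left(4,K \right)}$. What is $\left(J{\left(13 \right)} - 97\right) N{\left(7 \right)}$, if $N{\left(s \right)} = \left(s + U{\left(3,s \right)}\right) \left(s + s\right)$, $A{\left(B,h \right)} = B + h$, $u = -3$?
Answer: $- \frac{118944}{5} \approx -23789.0$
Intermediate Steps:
$U{\left(r,K \right)} = 4 + K$
$J{\left(C \right)} = \frac{2 C}{-3 + C}$ ($J{\left(C \right)} = \frac{C + C}{C - 3} = \frac{2 C}{-3 + C}$)
$N{\left(s \right)} = 2 s \left(4 + 2 s\right)$ ($N{\left(s \right)} = \left(s + \left(4 + s\right)\right) \left(s + s\right) = \left(4 + 2 s\right) 2 s = 2 s \left(4 + 2 s\right)$)
$\left(J{\left(13 \right)} - 97\right) N{\left(7 \right)} = \left(2 \cdot 13 \frac{1}{-3 + 13} - 97\right) 4 \cdot 7 \left(2 + 7\right) = \left(2 \cdot 13 \cdot \frac{1}{10} - 97\right) 4 \cdot 7 \cdot 9 = \left(2 \cdot 13 \cdot \frac{1}{10} - 97\right) 252 = \left(\frac{13}{5} - 97\right) 252 = \left(- \frac{472}{5}\right) 252 = - \frac{118944}{5}$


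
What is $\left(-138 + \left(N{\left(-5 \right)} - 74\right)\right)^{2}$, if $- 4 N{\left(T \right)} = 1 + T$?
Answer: $44521$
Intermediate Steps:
$N{\left(T \right)} = - \frac{1}{4} - \frac{T}{4}$ ($N{\left(T \right)} = - \frac{1 + T}{4} = - \frac{1}{4} - \frac{T}{4}$)
$\left(-138 + \left(N{\left(-5 \right)} - 74\right)\right)^{2} = \left(-138 - 73\right)^{2} = \left(-211\right)^{2} = 44521$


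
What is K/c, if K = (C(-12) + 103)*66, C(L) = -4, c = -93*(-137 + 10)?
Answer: 2178/3937 ≈ 0.55321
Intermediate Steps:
c = 11811 (c = -93*(-127) = 11811)
K = 6534 (K = (-4 + 103)*66 = 99*66 = 6534)
K/c = 6534/11811 = 6534*(1/11811) = 2178/3937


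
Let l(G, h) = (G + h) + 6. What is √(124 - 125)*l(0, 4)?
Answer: 10*I ≈ 10.0*I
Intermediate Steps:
l(G, h) = 6 + G + h
√(124 - 125)*l(0, 4) = √(124 - 125)*(6 + 0 + 4) = √(-1)*10 = I*10 = 10*I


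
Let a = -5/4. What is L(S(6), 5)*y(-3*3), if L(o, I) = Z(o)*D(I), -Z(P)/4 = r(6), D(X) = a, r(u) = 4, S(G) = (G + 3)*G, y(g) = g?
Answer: -180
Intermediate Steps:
S(G) = G*(3 + G) (S(G) = (3 + G)*G = G*(3 + G))
a = -5/4 (a = -5*¼ = -5/4 ≈ -1.2500)
D(X) = -5/4
Z(P) = -16 (Z(P) = -4*4 = -16)
L(o, I) = 20 (L(o, I) = -16*(-5/4) = 20)
L(S(6), 5)*y(-3*3) = 20*(-3*3) = 20*(-9) = -180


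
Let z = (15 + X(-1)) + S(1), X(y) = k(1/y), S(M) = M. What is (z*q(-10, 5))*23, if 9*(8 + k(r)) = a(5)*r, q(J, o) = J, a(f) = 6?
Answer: -5060/3 ≈ -1686.7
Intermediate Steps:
k(r) = -8 + 2*r/3 (k(r) = -8 + (6*r)/9 = -8 + 2*r/3)
X(y) = -8 + 2/(3*y)
z = 22/3 (z = (15 + (-8 + (⅔)/(-1))) + 1 = (15 + (-8 + (⅔)*(-1))) + 1 = (15 + (-8 - ⅔)) + 1 = (15 - 26/3) + 1 = 19/3 + 1 = 22/3 ≈ 7.3333)
(z*q(-10, 5))*23 = ((22/3)*(-10))*23 = -220/3*23 = -5060/3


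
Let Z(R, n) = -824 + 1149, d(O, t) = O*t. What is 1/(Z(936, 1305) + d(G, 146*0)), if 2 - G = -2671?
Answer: 1/325 ≈ 0.0030769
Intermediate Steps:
G = 2673 (G = 2 - 1*(-2671) = 2 + 2671 = 2673)
Z(R, n) = 325
1/(Z(936, 1305) + d(G, 146*0)) = 1/(325 + 2673*(146*0)) = 1/(325 + 2673*0) = 1/(325 + 0) = 1/325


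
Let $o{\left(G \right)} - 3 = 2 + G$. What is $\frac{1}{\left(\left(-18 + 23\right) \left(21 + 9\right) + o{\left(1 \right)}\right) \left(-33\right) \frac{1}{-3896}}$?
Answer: $\frac{974}{1287} \approx 0.7568$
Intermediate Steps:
$o{\left(G \right)} = 5 + G$ ($o{\left(G \right)} = 3 + \left(2 + G\right) = 5 + G$)
$\frac{1}{\left(\left(-18 + 23\right) \left(21 + 9\right) + o{\left(1 \right)}\right) \left(-33\right) \frac{1}{-3896}} = \frac{1}{\left(\left(-18 + 23\right) \left(21 + 9\right) + \left(5 + 1\right)\right) \left(-33\right) \frac{1}{-3896}} = \frac{1}{\left(5 \cdot 30 + 6\right) \left(-33\right) \left(- \frac{1}{3896}\right)} = \frac{1}{\left(150 + 6\right) \left(-33\right) \left(- \frac{1}{3896}\right)} = \frac{1}{156 \left(-33\right) \left(- \frac{1}{3896}\right)} = \frac{1}{\left(-5148\right) \left(- \frac{1}{3896}\right)} = \frac{1}{\frac{1287}{974}} = \frac{974}{1287}$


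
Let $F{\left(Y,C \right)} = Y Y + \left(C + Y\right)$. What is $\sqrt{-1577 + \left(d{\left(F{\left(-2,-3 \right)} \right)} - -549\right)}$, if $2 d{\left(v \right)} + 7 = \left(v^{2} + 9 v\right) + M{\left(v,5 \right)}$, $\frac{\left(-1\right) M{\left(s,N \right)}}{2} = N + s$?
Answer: $\frac{3 i \sqrt{462}}{2} \approx 32.241 i$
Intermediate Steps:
$M{\left(s,N \right)} = - 2 N - 2 s$ ($M{\left(s,N \right)} = - 2 \left(N + s\right) = - 2 N - 2 s$)
$F{\left(Y,C \right)} = C + Y + Y^{2}$ ($F{\left(Y,C \right)} = Y^{2} + \left(C + Y\right) = C + Y + Y^{2}$)
$d{\left(v \right)} = - \frac{17}{2} + \frac{v^{2}}{2} + \frac{7 v}{2}$ ($d{\left(v \right)} = - \frac{7}{2} + \frac{\left(v^{2} + 9 v\right) - \left(10 + 2 v\right)}{2} = - \frac{7}{2} + \frac{-10 + v^{2} + 7 v}{2} = - \frac{7}{2} + \left(-5 + \frac{v^{2}}{2} + \frac{7 v}{2}\right) = - \frac{17}{2} + \frac{v^{2}}{2} + \frac{7 v}{2}$)
$\sqrt{-1577 + \left(d{\left(F{\left(-2,-3 \right)} \right)} - -549\right)} = \sqrt{-1577 - \left(- \frac{1081}{2} - \frac{7 \left(-3 - 2 + \left(-2\right)^{2}\right)}{2} - \frac{\left(-3 - 2 + \left(-2\right)^{2}\right)^{2}}{2}\right)} = \sqrt{-1577 + \left(\left(- \frac{17}{2} + \frac{\left(-3 - 2 + 4\right)^{2}}{2} + \frac{7 \left(-3 - 2 + 4\right)}{2}\right) + 549\right)} = \sqrt{-1577 + \left(\left(- \frac{17}{2} + \frac{\left(-1\right)^{2}}{2} + \frac{7}{2} \left(-1\right)\right) + 549\right)} = \sqrt{-1577 + \left(\left(- \frac{17}{2} + \frac{1}{2} \cdot 1 - \frac{7}{2}\right) + 549\right)} = \sqrt{-1577 + \left(\left(- \frac{17}{2} + \frac{1}{2} - \frac{7}{2}\right) + 549\right)} = \sqrt{-1577 + \left(- \frac{23}{2} + 549\right)} = \sqrt{-1577 + \frac{1075}{2}} = \sqrt{- \frac{2079}{2}} = \frac{3 i \sqrt{462}}{2}$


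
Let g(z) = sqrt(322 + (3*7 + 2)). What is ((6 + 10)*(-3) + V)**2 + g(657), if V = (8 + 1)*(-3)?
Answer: 5625 + sqrt(345) ≈ 5643.6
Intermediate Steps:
V = -27 (V = 9*(-3) = -27)
g(z) = sqrt(345) (g(z) = sqrt(322 + (21 + 2)) = sqrt(322 + 23) = sqrt(345))
((6 + 10)*(-3) + V)**2 + g(657) = ((6 + 10)*(-3) - 27)**2 + sqrt(345) = (16*(-3) - 27)**2 + sqrt(345) = (-48 - 27)**2 + sqrt(345) = (-75)**2 + sqrt(345) = 5625 + sqrt(345)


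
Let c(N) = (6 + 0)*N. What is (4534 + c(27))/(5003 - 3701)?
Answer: 2348/651 ≈ 3.6068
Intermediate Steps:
c(N) = 6*N
(4534 + c(27))/(5003 - 3701) = (4534 + 6*27)/(5003 - 3701) = (4534 + 162)/1302 = 4696*(1/1302) = 2348/651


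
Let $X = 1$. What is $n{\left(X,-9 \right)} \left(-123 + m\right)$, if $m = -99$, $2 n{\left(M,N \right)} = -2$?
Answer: $222$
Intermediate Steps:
$n{\left(M,N \right)} = -1$ ($n{\left(M,N \right)} = \frac{1}{2} \left(-2\right) = -1$)
$n{\left(X,-9 \right)} \left(-123 + m\right) = - (-123 - 99) = \left(-1\right) \left(-222\right) = 222$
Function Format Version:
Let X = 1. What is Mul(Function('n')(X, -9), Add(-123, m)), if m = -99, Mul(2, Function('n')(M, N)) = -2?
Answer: 222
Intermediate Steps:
Function('n')(M, N) = -1 (Function('n')(M, N) = Mul(Rational(1, 2), -2) = -1)
Mul(Function('n')(X, -9), Add(-123, m)) = Mul(-1, Add(-123, -99)) = Mul(-1, -222) = 222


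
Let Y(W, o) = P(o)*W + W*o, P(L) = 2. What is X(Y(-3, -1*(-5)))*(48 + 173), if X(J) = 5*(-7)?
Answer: -7735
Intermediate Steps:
Y(W, o) = 2*W + W*o
X(J) = -35
X(Y(-3, -1*(-5)))*(48 + 173) = -35*(48 + 173) = -35*221 = -7735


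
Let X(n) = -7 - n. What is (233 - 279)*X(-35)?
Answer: -1288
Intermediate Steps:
(233 - 279)*X(-35) = (233 - 279)*(-7 - 1*(-35)) = -46*(-7 + 35) = -46*28 = -1288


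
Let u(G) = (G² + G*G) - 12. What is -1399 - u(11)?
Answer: -1629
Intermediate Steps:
u(G) = -12 + 2*G² (u(G) = (G² + G²) - 12 = 2*G² - 12 = -12 + 2*G²)
-1399 - u(11) = -1399 - (-12 + 2*11²) = -1399 - (-12 + 2*121) = -1399 - (-12 + 242) = -1399 - 1*230 = -1399 - 230 = -1629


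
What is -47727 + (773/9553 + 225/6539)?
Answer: -2981358502637/62467067 ≈ -47727.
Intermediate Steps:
-47727 + (773/9553 + 225/6539) = -47727 + 7204072/62467067 = -2981358502637/62467067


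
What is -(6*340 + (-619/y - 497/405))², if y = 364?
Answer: -90183211345208809/21732656400 ≈ -4.1497e+6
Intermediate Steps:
-(6*340 + (-619/y - 497/405))² = -(6*340 + (-619/364 - 497/405))² = -(2040 + (-619*1/364 - 497*1/405))² = -(2040 + (-619/364 - 497/405))² = -(2040 - 431603/147420)² = -(300305197/147420)² = -1*90183211345208809/21732656400 = -90183211345208809/21732656400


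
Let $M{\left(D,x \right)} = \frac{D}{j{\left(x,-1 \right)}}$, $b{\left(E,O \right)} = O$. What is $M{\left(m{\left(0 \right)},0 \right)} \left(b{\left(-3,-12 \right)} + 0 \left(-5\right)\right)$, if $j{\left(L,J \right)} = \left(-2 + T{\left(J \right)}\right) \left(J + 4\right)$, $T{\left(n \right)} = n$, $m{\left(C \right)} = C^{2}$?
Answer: $0$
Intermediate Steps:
$j{\left(L,J \right)} = \left(-2 + J\right) \left(4 + J\right)$ ($j{\left(L,J \right)} = \left(-2 + J\right) \left(J + 4\right) = \left(-2 + J\right) \left(4 + J\right)$)
$M{\left(D,x \right)} = - \frac{D}{9}$ ($M{\left(D,x \right)} = \frac{D}{-8 + \left(-1\right)^{2} + 2 \left(-1\right)} = \frac{D}{-8 + 1 - 2} = \frac{D}{-9} = D \left(- \frac{1}{9}\right) = - \frac{D}{9}$)
$M{\left(m{\left(0 \right)},0 \right)} \left(b{\left(-3,-12 \right)} + 0 \left(-5\right)\right) = - \frac{0^{2}}{9} \left(-12 + 0 \left(-5\right)\right) = \left(- \frac{1}{9}\right) 0 \left(-12 + 0\right) = 0 \left(-12\right) = 0$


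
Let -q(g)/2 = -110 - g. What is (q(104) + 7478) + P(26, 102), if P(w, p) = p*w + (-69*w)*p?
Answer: -172430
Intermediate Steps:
P(w, p) = -68*p*w (P(w, p) = p*w - 69*p*w = -68*p*w)
q(g) = 220 + 2*g (q(g) = -2*(-110 - g) = 220 + 2*g)
(q(104) + 7478) + P(26, 102) = ((220 + 2*104) + 7478) - 68*102*26 = ((220 + 208) + 7478) - 180336 = (428 + 7478) - 180336 = 7906 - 180336 = -172430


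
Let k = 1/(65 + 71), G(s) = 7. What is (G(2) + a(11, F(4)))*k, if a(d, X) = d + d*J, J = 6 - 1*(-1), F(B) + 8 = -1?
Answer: 95/136 ≈ 0.69853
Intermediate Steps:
F(B) = -9 (F(B) = -8 - 1 = -9)
J = 7 (J = 6 + 1 = 7)
a(d, X) = 8*d (a(d, X) = d + d*7 = d + 7*d = 8*d)
k = 1/136 ≈ 0.0073529
(G(2) + a(11, F(4)))*k = (7 + 8*11)*(1/136) = (7 + 88)*(1/136) = 95*(1/136) = 95/136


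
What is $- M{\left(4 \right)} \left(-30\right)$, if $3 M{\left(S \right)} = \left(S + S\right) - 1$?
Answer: $70$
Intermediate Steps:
$M{\left(S \right)} = - \frac{1}{3} + \frac{2 S}{3}$ ($M{\left(S \right)} = \frac{\left(S + S\right) - 1}{3} = \frac{2 S - 1}{3} = \frac{-1 + 2 S}{3} = - \frac{1}{3} + \frac{2 S}{3}$)
$- M{\left(4 \right)} \left(-30\right) = - \left(- \frac{1}{3} + \frac{2}{3} \cdot 4\right) \left(-30\right) = - \left(- \frac{1}{3} + \frac{8}{3}\right) \left(-30\right) = - \frac{7 \left(-30\right)}{3} = \left(-1\right) \left(-70\right) = 70$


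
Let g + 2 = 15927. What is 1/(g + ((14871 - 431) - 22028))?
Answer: 1/8337 ≈ 0.00011995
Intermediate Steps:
g = 15925 (g = -2 + 15927 = 15925)
1/(g + ((14871 - 431) - 22028)) = 1/(15925 + ((14871 - 431) - 22028)) = 1/(15925 + (14440 - 22028)) = 1/(15925 - 7588) = 1/8337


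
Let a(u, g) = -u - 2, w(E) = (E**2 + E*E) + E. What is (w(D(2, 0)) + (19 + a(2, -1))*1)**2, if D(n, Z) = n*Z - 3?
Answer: 900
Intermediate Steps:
D(n, Z) = -3 + Z*n (D(n, Z) = Z*n - 3 = -3 + Z*n)
w(E) = E + 2*E**2 (w(E) = (E**2 + E**2) + E = 2*E**2 + E = E + 2*E**2)
a(u, g) = -2 - u
(w(D(2, 0)) + (19 + a(2, -1))*1)**2 = ((-3 + 0*2)*(1 + 2*(-3 + 0*2)) + (19 + (-2 - 1*2))*1)**2 = ((-3 + 0)*(1 + 2*(-3 + 0)) + (19 + (-2 - 2))*1)**2 = (-3*(1 + 2*(-3)) + (19 - 4)*1)**2 = (-3*(1 - 6) + 15*1)**2 = (-3*(-5) + 15)**2 = (15 + 15)**2 = 30**2 = 900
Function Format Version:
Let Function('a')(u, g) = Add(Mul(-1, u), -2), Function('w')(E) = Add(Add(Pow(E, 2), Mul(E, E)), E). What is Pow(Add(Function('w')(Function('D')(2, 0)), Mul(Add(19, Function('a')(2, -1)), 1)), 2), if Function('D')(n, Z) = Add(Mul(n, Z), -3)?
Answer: 900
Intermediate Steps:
Function('D')(n, Z) = Add(-3, Mul(Z, n)) (Function('D')(n, Z) = Add(Mul(Z, n), -3) = Add(-3, Mul(Z, n)))
Function('w')(E) = Add(E, Mul(2, Pow(E, 2))) (Function('w')(E) = Add(Add(Pow(E, 2), Pow(E, 2)), E) = Add(Mul(2, Pow(E, 2)), E) = Add(E, Mul(2, Pow(E, 2))))
Function('a')(u, g) = Add(-2, Mul(-1, u))
Pow(Add(Function('w')(Function('D')(2, 0)), Mul(Add(19, Function('a')(2, -1)), 1)), 2) = Pow(Add(Mul(Add(-3, Mul(0, 2)), Add(1, Mul(2, Add(-3, Mul(0, 2))))), Mul(Add(19, Add(-2, Mul(-1, 2))), 1)), 2) = Pow(Add(Mul(Add(-3, 0), Add(1, Mul(2, Add(-3, 0)))), Mul(Add(19, Add(-2, -2)), 1)), 2) = Pow(Add(Mul(-3, Add(1, Mul(2, -3))), Mul(Add(19, -4), 1)), 2) = Pow(Add(Mul(-3, Add(1, -6)), Mul(15, 1)), 2) = Pow(Add(Mul(-3, -5), 15), 2) = Pow(Add(15, 15), 2) = Pow(30, 2) = 900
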